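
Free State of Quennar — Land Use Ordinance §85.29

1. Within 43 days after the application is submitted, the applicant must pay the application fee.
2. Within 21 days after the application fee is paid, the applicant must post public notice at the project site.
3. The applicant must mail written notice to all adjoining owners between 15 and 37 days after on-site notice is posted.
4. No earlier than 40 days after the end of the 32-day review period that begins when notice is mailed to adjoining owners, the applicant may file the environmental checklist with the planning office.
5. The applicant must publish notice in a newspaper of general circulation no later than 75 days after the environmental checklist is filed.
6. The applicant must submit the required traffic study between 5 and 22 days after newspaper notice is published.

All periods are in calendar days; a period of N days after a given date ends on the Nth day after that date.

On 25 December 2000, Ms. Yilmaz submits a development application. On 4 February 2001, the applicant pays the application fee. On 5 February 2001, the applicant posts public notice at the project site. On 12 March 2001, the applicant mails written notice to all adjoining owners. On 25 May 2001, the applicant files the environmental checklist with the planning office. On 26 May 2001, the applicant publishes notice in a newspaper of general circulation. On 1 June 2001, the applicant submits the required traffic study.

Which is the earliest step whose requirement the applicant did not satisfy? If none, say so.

None — every step was satisfied

Step 1: 43 days after 25 December 2000 (when the application is submitted) is 6 February 2001; done 4 February 2001 — timely.
Step 2: 21 days after 4 February 2001 (when the application fee is paid) is 25 February 2001; done 5 February 2001 — timely.
Step 3: the window is 15–37 days after 5 February 2001 (when on-site notice is posted), so 20 February 2001 through 14 March 2001; 12 March 2001 falls inside that range.
Step 4: the earliest permitted date is 40 days after 13 April 2001 (end of the 32-day review period, which began when notice is mailed to adjoining owners on 12 March 2001), i.e. 23 May 2001; 25 May 2001 is on or after that date.
Step 5: 75 days after 25 May 2001 (when the environmental checklist is filed) is 8 August 2001; 26 May 2001 is within that limit.
Step 6: the window is 5–22 days after 26 May 2001 (when newspaper notice is published), so 31 May 2001 through 17 June 2001; 1 June 2001 falls inside that range.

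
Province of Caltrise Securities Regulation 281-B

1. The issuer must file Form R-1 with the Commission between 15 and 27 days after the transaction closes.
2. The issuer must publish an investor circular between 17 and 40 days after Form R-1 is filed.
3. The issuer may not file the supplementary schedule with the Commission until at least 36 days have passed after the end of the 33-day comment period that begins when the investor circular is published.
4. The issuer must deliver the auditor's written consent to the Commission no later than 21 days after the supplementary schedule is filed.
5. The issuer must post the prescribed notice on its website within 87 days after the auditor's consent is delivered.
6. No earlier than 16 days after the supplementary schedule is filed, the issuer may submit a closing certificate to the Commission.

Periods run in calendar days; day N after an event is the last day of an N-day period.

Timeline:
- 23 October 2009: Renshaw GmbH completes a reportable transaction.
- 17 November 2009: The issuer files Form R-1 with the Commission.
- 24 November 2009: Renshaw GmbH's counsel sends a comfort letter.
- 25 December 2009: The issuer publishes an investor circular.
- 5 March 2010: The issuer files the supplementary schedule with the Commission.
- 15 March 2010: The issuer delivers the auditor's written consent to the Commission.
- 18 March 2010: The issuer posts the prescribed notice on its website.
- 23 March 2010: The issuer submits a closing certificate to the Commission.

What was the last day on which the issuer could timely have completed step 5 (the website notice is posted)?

Step 5 runs from 15 March 2010, when the auditor's consent is delivered. 87 days after 15 March 2010 is 10 June 2010.

10 June 2010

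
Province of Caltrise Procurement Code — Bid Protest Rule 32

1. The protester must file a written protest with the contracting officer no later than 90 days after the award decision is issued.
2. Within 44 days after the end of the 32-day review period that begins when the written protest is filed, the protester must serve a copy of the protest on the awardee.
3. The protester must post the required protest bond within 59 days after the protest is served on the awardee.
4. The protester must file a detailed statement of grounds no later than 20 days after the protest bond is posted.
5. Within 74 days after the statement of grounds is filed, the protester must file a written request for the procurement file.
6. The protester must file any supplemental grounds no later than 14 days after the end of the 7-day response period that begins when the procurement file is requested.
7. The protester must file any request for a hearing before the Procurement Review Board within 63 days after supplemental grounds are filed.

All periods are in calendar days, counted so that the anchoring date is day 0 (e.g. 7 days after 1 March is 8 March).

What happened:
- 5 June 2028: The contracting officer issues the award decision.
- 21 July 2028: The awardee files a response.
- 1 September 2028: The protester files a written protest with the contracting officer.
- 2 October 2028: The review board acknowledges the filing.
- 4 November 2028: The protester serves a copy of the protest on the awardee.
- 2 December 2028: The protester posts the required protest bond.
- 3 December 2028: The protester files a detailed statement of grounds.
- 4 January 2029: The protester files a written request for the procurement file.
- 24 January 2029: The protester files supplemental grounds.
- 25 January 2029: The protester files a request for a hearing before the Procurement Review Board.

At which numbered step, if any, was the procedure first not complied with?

(1) due by 5 June 2028 + 90 days = 3 September 2028; done 1 September 2028 — timely.
(2) due by 3 October 2028 + 44 days = 16 November 2028; done 4 November 2028 — timely.
(3) due by 4 November 2028 + 59 days = 2 January 2029; 2 December 2028 is within that limit.
(4) due by 2 December 2028 + 20 days = 22 December 2028; done 3 December 2028 — timely.
(5) due by 3 December 2028 + 74 days = 15 February 2029; done 4 January 2029 — timely.
(6) due by 11 January 2029 + 14 days = 25 January 2029; done 24 January 2029 — timely.
(7) due by 24 January 2029 + 63 days = 28 March 2029; 25 January 2029 is within that limit.

None — every step was satisfied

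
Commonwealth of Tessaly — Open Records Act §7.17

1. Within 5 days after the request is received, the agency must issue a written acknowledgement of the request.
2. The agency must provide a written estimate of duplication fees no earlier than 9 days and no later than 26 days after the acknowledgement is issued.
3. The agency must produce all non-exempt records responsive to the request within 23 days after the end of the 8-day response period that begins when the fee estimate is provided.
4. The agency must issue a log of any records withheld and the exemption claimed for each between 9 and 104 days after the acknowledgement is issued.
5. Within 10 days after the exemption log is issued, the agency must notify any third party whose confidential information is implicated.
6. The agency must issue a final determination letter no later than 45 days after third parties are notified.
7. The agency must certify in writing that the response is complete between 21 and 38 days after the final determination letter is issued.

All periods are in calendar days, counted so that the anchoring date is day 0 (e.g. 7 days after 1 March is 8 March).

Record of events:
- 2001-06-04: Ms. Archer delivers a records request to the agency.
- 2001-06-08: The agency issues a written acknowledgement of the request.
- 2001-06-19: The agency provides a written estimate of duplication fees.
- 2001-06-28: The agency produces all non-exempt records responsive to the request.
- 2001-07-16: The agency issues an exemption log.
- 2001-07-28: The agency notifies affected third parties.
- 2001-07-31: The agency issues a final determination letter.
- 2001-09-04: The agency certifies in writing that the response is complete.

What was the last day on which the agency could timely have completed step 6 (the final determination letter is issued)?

2001-09-11

Step 6 runs from 2001-07-28, when third parties are notified. 45 days after 2001-07-28 is 2001-09-11.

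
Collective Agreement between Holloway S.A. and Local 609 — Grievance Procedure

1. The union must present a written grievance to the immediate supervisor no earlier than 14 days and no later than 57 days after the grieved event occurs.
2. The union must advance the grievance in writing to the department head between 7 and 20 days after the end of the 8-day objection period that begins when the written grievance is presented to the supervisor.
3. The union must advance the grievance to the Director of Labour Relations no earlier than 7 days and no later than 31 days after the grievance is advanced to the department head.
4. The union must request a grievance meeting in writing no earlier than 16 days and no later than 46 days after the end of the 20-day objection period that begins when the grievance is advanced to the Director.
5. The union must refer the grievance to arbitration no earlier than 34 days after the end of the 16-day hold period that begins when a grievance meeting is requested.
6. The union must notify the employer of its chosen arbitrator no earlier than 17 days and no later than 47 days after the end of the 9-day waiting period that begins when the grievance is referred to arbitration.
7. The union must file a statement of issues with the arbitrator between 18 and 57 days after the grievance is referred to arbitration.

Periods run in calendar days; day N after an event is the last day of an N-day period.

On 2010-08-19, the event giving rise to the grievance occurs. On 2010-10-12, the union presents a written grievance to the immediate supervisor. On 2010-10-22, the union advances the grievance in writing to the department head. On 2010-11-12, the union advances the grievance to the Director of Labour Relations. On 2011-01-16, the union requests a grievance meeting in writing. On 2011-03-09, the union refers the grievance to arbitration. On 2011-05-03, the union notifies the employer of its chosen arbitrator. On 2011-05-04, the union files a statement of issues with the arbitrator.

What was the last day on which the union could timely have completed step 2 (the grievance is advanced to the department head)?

The written grievance is presented to the supervisor on 2010-10-12; the 8-day objection period therefore ends 2010-10-20, and step 2 runs from that date. The window is 7–20 days after 2010-10-20; it closes on 2010-11-09.

2010-11-09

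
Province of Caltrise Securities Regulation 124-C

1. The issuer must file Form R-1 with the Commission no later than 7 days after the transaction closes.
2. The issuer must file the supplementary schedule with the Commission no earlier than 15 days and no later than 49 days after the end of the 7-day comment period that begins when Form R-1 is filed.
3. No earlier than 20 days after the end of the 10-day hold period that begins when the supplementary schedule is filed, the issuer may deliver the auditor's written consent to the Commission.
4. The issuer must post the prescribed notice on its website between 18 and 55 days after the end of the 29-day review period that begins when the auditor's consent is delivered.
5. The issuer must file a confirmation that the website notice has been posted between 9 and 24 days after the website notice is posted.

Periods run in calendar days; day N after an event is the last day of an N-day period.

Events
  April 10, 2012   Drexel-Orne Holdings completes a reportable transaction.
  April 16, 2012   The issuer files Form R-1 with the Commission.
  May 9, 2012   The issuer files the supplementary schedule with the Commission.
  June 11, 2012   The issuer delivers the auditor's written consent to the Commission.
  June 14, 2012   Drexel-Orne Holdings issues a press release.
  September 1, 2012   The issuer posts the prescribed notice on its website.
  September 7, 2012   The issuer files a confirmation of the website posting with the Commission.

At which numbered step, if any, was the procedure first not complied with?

Step 5

(1) due by April 10, 2012 + 7 days = April 17, 2012; April 16, 2012 is within that limit.
(2) the permitted window runs from April 23, 2012 + 15 = May 8, 2012 to April 23, 2012 + 49 = June 11, 2012; done May 9, 2012, which is between those dates.
(3) permitted from May 19, 2012 + 20 days = June 8, 2012 onward; June 11, 2012 is on or after that date.
(4) the permitted window runs from July 10, 2012 + 18 = July 28, 2012 to July 10, 2012 + 55 = September 3, 2012; done September 1, 2012 — within the window.
(5) the permitted window runs from September 1, 2012 + 9 = September 10, 2012 to September 1, 2012 + 24 = September 25, 2012; September 7, 2012 is 3 days too early.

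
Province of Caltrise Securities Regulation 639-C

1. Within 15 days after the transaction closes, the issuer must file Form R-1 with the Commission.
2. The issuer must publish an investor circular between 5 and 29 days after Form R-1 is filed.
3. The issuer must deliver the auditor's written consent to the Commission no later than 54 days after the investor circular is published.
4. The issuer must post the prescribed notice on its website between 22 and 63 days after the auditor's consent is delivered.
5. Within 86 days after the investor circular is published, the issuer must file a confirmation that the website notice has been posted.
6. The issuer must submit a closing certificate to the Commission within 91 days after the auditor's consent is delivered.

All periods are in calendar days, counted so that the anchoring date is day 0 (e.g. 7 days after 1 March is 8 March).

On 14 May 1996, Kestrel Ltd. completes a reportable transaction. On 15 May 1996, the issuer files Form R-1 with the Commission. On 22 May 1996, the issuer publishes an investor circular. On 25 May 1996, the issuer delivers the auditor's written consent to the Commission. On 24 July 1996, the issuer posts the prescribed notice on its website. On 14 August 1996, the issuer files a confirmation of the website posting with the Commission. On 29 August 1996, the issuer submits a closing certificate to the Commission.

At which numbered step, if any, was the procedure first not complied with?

Step 1: 15 days after 14 May 1996 (when the transaction closes) is 29 May 1996; completed 15 May 1996, before the deadline.
Step 2: the window is 5–29 days after 15 May 1996 (when Form R-1 is filed), so 20 May 1996 through 13 June 1996; done 22 May 1996 — within the window.
Step 3: 54 days after 22 May 1996 (when the investor circular is published) is 15 July 1996; 25 May 1996 is within that limit.
Step 4: the window is 22–63 days after 25 May 1996 (when the auditor's consent is delivered), so 16 June 1996 through 27 July 1996; done 24 July 1996, which is between those dates.
Step 5: 86 days after 22 May 1996 (when the investor circular is published) is 16 August 1996; done 14 August 1996 — timely.
Step 6: 91 days after 25 May 1996 (when the auditor's consent is delivered) is 24 August 1996; 29 August 1996 misses that deadline by 5 days.
The procedure was therefore not followed at step 6.

Step 6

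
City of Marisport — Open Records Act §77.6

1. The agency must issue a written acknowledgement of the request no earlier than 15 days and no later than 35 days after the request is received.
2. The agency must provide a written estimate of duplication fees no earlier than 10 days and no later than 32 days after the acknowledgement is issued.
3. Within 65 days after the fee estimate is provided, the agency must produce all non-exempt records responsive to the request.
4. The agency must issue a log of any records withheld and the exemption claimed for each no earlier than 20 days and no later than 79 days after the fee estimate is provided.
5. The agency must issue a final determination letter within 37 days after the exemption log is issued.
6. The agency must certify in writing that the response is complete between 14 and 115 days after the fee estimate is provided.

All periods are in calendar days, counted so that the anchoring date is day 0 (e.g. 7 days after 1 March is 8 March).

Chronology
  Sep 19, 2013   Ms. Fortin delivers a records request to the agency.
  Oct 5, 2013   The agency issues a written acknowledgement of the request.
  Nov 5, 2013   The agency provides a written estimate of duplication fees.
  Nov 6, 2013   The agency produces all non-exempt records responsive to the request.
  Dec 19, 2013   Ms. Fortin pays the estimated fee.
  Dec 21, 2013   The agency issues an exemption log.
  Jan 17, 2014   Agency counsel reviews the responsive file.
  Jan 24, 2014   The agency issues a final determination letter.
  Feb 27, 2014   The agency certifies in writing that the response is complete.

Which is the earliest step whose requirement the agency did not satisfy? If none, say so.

None — every step was satisfied

Step 1 — 15 and 35 days from Sep 19, 2013 (when the request is received) are Oct 4, 2013 and Oct 24, 2013 respectively; done Oct 5, 2013 — within the window.
Step 2 — 10 and 32 days from Oct 5, 2013 (when the acknowledgement is issued) are Oct 15, 2013 and Nov 6, 2013 respectively; done Nov 5, 2013 — within the window.
Step 3 — counting 65 days from Nov 5, 2013 (when the fee estimate is provided) gives a deadline of Jan 9, 2014; Nov 6, 2013 is within that limit.
Step 4 — 20 and 79 days from Nov 5, 2013 (when the fee estimate is provided) are Nov 25, 2013 and Jan 23, 2014 respectively; done Dec 21, 2013 — within the window.
Step 5 — counting 37 days from Dec 21, 2013 (when the exemption log is issued) gives a deadline of Jan 27, 2014; Jan 24, 2014 is within that limit.
Step 6 — 14 and 115 days from Nov 5, 2013 (when the fee estimate is provided) are Nov 19, 2013 and Feb 28, 2014 respectively; done Feb 27, 2014 — within the window.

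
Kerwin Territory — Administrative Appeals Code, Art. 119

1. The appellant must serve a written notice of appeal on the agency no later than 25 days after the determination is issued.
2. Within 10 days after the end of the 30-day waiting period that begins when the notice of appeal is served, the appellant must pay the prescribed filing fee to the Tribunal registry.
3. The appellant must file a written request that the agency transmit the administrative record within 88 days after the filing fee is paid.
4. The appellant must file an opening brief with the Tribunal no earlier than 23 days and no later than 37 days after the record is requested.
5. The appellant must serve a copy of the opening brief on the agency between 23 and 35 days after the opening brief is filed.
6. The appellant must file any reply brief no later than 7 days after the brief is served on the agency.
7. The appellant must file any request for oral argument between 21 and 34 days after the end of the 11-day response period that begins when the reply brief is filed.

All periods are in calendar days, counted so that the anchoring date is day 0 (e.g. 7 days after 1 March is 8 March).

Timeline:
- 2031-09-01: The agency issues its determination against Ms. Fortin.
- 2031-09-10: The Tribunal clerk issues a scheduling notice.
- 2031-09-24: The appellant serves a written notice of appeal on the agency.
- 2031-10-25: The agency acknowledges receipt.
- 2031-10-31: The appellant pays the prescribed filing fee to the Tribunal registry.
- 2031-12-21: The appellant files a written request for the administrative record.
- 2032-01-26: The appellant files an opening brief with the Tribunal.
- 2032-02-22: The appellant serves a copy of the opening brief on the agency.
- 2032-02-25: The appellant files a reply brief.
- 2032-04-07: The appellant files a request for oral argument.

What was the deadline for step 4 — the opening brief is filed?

Step 4 runs from 2031-12-21, when the record is requested. The window is 23–37 days after 2031-12-21; it closes on 2032-01-27.

2032-01-27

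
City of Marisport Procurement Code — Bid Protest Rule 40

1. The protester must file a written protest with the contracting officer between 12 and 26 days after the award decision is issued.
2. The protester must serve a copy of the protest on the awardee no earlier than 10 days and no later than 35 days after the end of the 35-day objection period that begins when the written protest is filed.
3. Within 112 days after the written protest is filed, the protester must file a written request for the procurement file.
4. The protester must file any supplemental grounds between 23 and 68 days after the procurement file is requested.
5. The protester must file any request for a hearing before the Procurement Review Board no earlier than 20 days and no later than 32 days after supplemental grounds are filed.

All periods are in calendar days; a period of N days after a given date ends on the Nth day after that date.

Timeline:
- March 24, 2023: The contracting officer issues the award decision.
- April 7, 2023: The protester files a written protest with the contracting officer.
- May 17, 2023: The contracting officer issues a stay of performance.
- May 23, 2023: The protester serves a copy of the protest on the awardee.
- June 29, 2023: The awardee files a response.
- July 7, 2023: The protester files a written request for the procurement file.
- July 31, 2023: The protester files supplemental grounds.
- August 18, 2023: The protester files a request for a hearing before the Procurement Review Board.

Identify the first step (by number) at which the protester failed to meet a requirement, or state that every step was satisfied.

Step 5

Step 1: the window is 12–26 days after March 24, 2023 (when the award decision is issued), so April 5, 2023 through April 19, 2023; April 7, 2023 falls inside that range.
Step 2: the window is 10–35 days after May 12, 2023 (end of the 35-day objection period, which began when the written protest is filed on April 7, 2023), so May 22, 2023 through June 16, 2023; May 23, 2023 falls inside that range.
Step 3: 112 days after April 7, 2023 (when the written protest is filed) is July 28, 2023; July 7, 2023 is within that limit.
Step 4: the window is 23–68 days after July 7, 2023 (when the procurement file is requested), so July 30, 2023 through September 13, 2023; done July 31, 2023, which is between those dates.
Step 5: the window is 20–32 days after July 31, 2023 (when supplemental grounds are filed), so August 20, 2023 through September 1, 2023; August 18, 2023 is 2 days too early.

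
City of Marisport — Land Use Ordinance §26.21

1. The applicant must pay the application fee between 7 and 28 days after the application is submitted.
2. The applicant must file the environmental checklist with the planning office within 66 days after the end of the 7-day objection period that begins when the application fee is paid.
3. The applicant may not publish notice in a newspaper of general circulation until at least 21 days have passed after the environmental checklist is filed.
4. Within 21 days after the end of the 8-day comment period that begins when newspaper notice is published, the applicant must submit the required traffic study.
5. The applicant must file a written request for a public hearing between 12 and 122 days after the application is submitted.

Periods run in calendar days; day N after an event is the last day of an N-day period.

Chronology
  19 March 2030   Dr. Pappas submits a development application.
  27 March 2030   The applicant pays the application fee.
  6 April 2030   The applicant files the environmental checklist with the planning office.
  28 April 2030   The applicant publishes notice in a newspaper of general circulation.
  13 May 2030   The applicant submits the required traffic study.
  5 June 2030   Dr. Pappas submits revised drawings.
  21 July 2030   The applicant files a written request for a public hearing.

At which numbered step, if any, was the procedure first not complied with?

(1) the permitted window runs from 19 March 2030 + 7 = 26 March 2030 to 19 March 2030 + 28 = 16 April 2030; 27 March 2030 falls inside that range.
(2) due by 3 April 2030 + 66 days = 8 June 2030; 6 April 2030 is within that limit.
(3) permitted from 6 April 2030 + 21 days = 27 April 2030 onward; done 28 April 2030 — permitted.
(4) due by 6 May 2030 + 21 days = 27 May 2030; done 13 May 2030 — timely.
(5) the permitted window runs from 19 March 2030 + 12 = 31 March 2030 to 19 March 2030 + 122 = 19 July 2030; 21 July 2030 is 2 days past the end of the window.

Step 5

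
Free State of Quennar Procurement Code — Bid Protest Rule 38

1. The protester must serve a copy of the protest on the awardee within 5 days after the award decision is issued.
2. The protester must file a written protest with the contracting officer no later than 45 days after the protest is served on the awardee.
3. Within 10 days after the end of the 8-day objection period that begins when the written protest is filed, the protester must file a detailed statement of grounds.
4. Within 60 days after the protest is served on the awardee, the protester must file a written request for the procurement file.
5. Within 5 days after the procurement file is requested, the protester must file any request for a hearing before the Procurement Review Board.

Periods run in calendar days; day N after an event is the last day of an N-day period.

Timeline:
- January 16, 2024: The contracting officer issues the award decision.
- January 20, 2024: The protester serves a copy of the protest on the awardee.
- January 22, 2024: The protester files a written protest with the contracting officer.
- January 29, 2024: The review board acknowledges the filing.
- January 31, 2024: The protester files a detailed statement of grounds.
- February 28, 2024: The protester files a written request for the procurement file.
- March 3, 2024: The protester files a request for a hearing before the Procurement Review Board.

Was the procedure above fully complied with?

Step 1: 5 days after January 16, 2024 (when the award decision is issued) is January 21, 2024; January 20, 2024 is within that limit.
Step 2: 45 days after January 20, 2024 (when the protest is served on the awardee) is March 5, 2024; January 22, 2024 is within that limit.
Step 3: 10 days after January 30, 2024 (end of the 8-day objection period, which began when the written protest is filed on January 22, 2024) is February 9, 2024; January 31, 2024 is within that limit.
Step 4: 60 days after January 20, 2024 (when the protest is served on the awardee) is March 20, 2024; completed February 28, 2024, before the deadline.
Step 5: 5 days after February 28, 2024 (when the procurement file is requested) is March 4, 2024; completed March 3, 2024, before the deadline.

Yes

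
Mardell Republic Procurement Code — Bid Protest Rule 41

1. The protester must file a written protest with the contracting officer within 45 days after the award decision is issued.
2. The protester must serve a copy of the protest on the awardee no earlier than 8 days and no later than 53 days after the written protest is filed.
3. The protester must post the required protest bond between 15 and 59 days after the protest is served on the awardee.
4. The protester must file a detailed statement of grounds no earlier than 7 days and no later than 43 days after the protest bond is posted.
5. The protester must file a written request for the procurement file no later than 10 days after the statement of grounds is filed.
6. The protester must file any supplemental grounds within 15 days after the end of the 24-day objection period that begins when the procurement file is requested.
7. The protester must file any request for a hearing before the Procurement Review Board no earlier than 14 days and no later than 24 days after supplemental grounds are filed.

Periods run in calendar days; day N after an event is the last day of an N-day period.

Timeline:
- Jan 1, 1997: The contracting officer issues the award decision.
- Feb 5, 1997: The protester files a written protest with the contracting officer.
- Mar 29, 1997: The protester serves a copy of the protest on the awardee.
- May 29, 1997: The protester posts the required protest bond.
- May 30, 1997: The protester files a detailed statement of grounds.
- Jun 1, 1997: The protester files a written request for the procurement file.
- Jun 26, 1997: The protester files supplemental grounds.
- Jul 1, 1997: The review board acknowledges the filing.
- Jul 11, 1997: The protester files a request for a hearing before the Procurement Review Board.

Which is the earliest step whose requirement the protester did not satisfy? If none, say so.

Step 3

Step 1 — counting 45 days from Jan 1, 1997 (when the award decision is issued) gives a deadline of Feb 15, 1997; completed Feb 5, 1997, before the deadline.
Step 2 — 8 and 53 days from Feb 5, 1997 (when the written protest is filed) are Feb 13, 1997 and Mar 30, 1997 respectively; done Mar 29, 1997, which is between those dates.
Step 3 — 15 and 59 days from Mar 29, 1997 (when the protest is served on the awardee) are Apr 13, 1997 and May 27, 1997 respectively; done May 29, 1997 — 2 days after the window closed.
The procedure was therefore not followed at step 3.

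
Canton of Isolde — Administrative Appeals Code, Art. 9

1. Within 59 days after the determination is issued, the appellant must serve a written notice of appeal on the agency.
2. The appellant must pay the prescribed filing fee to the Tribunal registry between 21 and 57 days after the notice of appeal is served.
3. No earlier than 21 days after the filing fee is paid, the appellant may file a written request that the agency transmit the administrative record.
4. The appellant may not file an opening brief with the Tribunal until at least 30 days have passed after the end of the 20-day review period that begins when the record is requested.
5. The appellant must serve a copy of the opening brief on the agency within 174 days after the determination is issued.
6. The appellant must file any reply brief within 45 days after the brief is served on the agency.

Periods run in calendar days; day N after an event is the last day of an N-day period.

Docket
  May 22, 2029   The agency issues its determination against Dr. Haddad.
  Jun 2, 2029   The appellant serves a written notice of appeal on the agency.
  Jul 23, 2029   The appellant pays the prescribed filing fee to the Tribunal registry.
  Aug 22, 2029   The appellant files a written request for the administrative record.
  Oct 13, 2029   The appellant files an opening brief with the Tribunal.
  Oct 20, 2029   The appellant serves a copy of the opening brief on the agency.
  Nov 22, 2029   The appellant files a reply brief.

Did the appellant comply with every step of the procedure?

Step 1 — counting 59 days from May 22, 2029 (when the determination is issued) gives a deadline of Jul 20, 2029; completed Jun 2, 2029, before the deadline.
Step 2 — 21 and 57 days from Jun 2, 2029 (when the notice of appeal is served) are Jun 23, 2029 and Jul 29, 2029 respectively; done Jul 23, 2029, which is between those dates.
Step 3 — must wait 21 days from Jul 23, 2029 (when the filing fee is paid), so not before Aug 13, 2029; done Aug 22, 2029, after the minimum wait.
Step 4 — must wait 30 days from Sep 11, 2029 (end of the 20-day review period, which began when the record is requested on Aug 22, 2029), so not before Oct 11, 2029; done Oct 13, 2029 — permitted.
Step 5 — counting 174 days from May 22, 2029 (when the determination is issued) gives a deadline of Nov 12, 2029; completed Oct 20, 2029, before the deadline.
Step 6 — counting 45 days from Oct 20, 2029 (when the brief is served on the agency) gives a deadline of Dec 4, 2029; done Nov 22, 2029 — timely.

Yes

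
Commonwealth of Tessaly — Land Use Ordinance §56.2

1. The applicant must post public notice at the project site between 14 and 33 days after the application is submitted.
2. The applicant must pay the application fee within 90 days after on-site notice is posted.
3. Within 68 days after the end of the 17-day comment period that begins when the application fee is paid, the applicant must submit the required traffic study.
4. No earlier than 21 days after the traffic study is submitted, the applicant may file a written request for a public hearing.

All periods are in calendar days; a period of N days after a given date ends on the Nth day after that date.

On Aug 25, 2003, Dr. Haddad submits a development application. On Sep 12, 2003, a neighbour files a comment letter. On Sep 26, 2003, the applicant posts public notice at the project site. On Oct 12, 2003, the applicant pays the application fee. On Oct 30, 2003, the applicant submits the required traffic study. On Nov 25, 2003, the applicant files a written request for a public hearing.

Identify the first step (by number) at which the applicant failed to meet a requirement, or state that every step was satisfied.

Step 1: the window is 14–33 days after Aug 25, 2003 (when the application is submitted), so Sep 8, 2003 through Sep 27, 2003; done Sep 26, 2003 — within the window.
Step 2: 90 days after Sep 26, 2003 (when on-site notice is posted) is Dec 25, 2003; done Oct 12, 2003 — timely.
Step 3: 68 days after Oct 29, 2003 (end of the 17-day comment period, which began when the application fee is paid on Oct 12, 2003) is Jan 5, 2004; done Oct 30, 2003 — timely.
Step 4: the earliest permitted date is 21 days after Oct 30, 2003 (when the traffic study is submitted), i.e. Nov 20, 2003; Nov 25, 2003 is on or after that date.

None — every step was satisfied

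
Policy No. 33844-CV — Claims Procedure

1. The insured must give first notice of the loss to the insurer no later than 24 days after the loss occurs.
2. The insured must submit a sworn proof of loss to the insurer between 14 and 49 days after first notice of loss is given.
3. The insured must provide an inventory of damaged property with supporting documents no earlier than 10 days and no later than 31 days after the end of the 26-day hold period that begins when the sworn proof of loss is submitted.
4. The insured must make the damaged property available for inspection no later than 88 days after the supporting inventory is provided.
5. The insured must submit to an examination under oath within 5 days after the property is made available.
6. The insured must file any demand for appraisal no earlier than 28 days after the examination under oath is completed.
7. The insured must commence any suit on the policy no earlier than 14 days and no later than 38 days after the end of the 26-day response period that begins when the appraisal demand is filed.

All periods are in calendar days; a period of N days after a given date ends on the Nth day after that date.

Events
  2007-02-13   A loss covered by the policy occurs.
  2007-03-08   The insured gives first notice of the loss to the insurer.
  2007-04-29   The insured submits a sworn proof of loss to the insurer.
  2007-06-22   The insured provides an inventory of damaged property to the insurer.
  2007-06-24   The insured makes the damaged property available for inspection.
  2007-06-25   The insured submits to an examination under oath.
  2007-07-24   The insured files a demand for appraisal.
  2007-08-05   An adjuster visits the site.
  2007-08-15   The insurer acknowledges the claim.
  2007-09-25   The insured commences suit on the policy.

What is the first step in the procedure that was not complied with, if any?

Step 2

Step 1: 24 days after 2007-02-13 (when the loss occurs) is 2007-03-09; 2007-03-08 is within that limit.
Step 2: the window is 14–49 days after 2007-03-08 (when first notice of loss is given), so 2007-03-22 through 2007-04-26; 2007-04-29 is 3 days past the end of the window.
The procedure was therefore not followed at step 2.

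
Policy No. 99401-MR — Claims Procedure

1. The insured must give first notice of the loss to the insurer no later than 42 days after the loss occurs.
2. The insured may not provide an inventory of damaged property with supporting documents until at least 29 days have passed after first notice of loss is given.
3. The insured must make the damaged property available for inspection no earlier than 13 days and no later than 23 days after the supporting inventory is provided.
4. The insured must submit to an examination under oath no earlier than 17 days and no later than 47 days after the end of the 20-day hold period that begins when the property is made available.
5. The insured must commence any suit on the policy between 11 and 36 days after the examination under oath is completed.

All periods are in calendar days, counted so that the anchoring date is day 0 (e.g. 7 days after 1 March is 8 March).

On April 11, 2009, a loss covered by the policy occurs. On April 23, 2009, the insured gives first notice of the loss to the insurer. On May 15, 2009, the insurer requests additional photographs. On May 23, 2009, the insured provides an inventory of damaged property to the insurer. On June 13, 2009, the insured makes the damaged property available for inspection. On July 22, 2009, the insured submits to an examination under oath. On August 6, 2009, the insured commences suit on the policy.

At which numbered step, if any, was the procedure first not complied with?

Step 1: 42 days after April 11, 2009 (when the loss occurs) is May 23, 2009; done April 23, 2009 — timely.
Step 2: the earliest permitted date is 29 days after April 23, 2009 (when first notice of loss is given), i.e. May 22, 2009; done May 23, 2009, after the minimum wait.
Step 3: the window is 13–23 days after May 23, 2009 (when the supporting inventory is provided), so June 5, 2009 through June 15, 2009; done June 13, 2009, which is between those dates.
Step 4: the window is 17–47 days after July 3, 2009 (end of the 20-day hold period, which began when the property is made available on June 13, 2009), so July 20, 2009 through August 19, 2009; done July 22, 2009 — within the window.
Step 5: the window is 11–36 days after July 22, 2009 (when the examination under oath is completed), so August 2, 2009 through August 27, 2009; done August 6, 2009 — within the window.

None — every step was satisfied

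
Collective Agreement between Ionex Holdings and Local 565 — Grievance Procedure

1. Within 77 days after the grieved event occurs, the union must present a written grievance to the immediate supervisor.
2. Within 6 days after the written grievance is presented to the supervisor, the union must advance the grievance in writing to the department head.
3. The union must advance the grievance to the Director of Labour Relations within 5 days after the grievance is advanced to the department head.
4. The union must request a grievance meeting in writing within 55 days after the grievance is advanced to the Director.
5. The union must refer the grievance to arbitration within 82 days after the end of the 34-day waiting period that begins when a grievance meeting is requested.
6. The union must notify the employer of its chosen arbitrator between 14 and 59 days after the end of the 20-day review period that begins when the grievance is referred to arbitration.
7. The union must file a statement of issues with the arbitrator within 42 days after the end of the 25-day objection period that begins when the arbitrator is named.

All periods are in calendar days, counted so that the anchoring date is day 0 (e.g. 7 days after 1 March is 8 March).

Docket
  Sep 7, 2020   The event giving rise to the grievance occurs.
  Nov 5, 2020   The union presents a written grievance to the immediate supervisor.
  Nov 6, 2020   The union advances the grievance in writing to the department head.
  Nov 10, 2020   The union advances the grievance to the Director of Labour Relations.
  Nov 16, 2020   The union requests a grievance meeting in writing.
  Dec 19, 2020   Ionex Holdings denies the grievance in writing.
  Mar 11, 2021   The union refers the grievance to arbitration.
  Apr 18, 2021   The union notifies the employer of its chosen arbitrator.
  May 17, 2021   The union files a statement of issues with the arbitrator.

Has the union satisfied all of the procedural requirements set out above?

Yes

Step 1 — counting 77 days from Sep 7, 2020 (when the grieved event occurs) gives a deadline of Nov 23, 2020; completed Nov 5, 2020, before the deadline.
Step 2 — counting 6 days from Nov 5, 2020 (when the written grievance is presented to the supervisor) gives a deadline of Nov 11, 2020; Nov 6, 2020 is within that limit.
Step 3 — counting 5 days from Nov 6, 2020 (when the grievance is advanced to the department head) gives a deadline of Nov 11, 2020; Nov 10, 2020 is within that limit.
Step 4 — counting 55 days from Nov 10, 2020 (when the grievance is advanced to the Director) gives a deadline of Jan 4, 2021; done Nov 16, 2020 — timely.
Step 5 — counting 82 days from Dec 20, 2020 (end of the 34-day waiting period, which began when a grievance meeting is requested on Nov 16, 2020) gives a deadline of Mar 12, 2021; completed Mar 11, 2021, before the deadline.
Step 6 — 14 and 59 days from Mar 31, 2021 (end of the 20-day review period, which began when the grievance is referred to arbitration on Mar 11, 2021) are Apr 14, 2021 and May 29, 2021 respectively; done Apr 18, 2021 — within the window.
Step 7 — counting 42 days from May 13, 2021 (end of the 25-day objection period, which began when the arbitrator is named on Apr 18, 2021) gives a deadline of Jun 24, 2021; completed May 17, 2021, before the deadline.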